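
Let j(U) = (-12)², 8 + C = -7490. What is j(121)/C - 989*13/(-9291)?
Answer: 1789/1311 ≈ 1.3646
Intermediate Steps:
C = -7498 (C = -8 - 7490 = -7498)
j(U) = 144
j(121)/C - 989*13/(-9291) = 144/(-7498) - 989*13/(-9291) = 144*(-1/7498) - 12857*(-1/9291) = -72/3749 + 12857/9291 = 1789/1311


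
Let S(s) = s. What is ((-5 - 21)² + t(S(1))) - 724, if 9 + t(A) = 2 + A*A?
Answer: -54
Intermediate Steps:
t(A) = -7 + A² (t(A) = -9 + (2 + A*A) = -9 + (2 + A²) = -7 + A²)
((-5 - 21)² + t(S(1))) - 724 = ((-5 - 21)² + (-7 + 1²)) - 724 = ((-26)² + (-7 + 1)) - 724 = (676 - 6) - 724 = 670 - 724 = -54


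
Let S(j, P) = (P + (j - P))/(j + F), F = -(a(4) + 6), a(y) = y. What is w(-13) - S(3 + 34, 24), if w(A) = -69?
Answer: -1900/27 ≈ -70.370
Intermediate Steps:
F = -10 (F = -(4 + 6) = -1*10 = -10)
S(j, P) = j/(-10 + j) (S(j, P) = (P + (j - P))/(j - 10) = j/(-10 + j))
w(-13) - S(3 + 34, 24) = -69 - (3 + 34)/(-10 + (3 + 34)) = -69 - 37/(-10 + 37) = -69 - 37/27 = -1900/27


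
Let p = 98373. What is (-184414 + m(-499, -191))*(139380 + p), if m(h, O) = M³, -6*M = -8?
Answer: -131533254538/3 ≈ -4.3844e+10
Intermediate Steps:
M = 4/3 (M = -⅙*(-8) = 4/3 ≈ 1.3333)
m(h, O) = 64/27 (m(h, O) = (4/3)³ = 64/27)
(-184414 + m(-499, -191))*(139380 + p) = (-184414 + 64/27)*(139380 + 98373) = -4979114/27*237753 = -131533254538/3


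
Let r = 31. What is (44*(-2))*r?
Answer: -2728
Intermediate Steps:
(44*(-2))*r = (44*(-2))*31 = -88*31 = -2728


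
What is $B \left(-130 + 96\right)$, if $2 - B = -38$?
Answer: $-1360$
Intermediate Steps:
$B = 40$ ($B = 2 - -38 = 2 + 38 = 40$)
$B \left(-130 + 96\right) = 40 \left(-130 + 96\right) = 40 \left(-34\right) = -1360$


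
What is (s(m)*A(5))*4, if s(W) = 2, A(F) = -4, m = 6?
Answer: -32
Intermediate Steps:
(s(m)*A(5))*4 = (2*(-4))*4 = -8*4 = -32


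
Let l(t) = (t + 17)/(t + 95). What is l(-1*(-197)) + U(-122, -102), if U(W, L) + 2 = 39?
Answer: 5509/146 ≈ 37.733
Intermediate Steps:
U(W, L) = 37 (U(W, L) = -2 + 39 = 37)
l(t) = (17 + t)/(95 + t)
l(-1*(-197)) + U(-122, -102) = (17 - 1*(-197))/(95 - 1*(-197)) + 37 = (17 + 197)/(95 + 197) + 37 = 214/292 + 37 = (1/292)*214 + 37 = 107/146 + 37 = 5509/146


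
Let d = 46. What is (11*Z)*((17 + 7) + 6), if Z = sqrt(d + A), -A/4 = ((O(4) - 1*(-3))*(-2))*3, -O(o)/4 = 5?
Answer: 330*I*sqrt(362) ≈ 6278.7*I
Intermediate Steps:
O(o) = -20 (O(o) = -4*5 = -20)
A = -408 (A = -4*(-20 - 1*(-3))*(-2)*3 = -4*(-20 + 3)*(-2)*3 = -4*(-17*(-2))*3 = -136*3 = -4*102 = -408)
Z = I*sqrt(362) (Z = sqrt(46 - 408) = sqrt(-362) = I*sqrt(362) ≈ 19.026*I)
(11*Z)*((17 + 7) + 6) = (11*(I*sqrt(362)))*((17 + 7) + 6) = (11*I*sqrt(362))*(24 + 6) = (11*I*sqrt(362))*30 = 330*I*sqrt(362)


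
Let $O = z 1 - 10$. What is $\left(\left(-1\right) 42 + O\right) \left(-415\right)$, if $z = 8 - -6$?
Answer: $15770$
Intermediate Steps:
$z = 14$ ($z = 8 + 6 = 14$)
$O = 4$ ($O = 14 \cdot 1 - 10 = 14 - 10 = 4$)
$\left(\left(-1\right) 42 + O\right) \left(-415\right) = \left(\left(-1\right) 42 + 4\right) \left(-415\right) = \left(-42 + 4\right) \left(-415\right) = \left(-38\right) \left(-415\right) = 15770$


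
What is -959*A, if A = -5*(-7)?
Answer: -33565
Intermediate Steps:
A = 35
-959*A = -959*35 = -33565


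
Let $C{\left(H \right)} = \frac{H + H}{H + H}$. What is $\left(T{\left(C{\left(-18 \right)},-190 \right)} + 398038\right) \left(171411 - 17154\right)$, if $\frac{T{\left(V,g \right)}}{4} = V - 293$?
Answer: $61219975590$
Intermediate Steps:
$C{\left(H \right)} = 1$ ($C{\left(H \right)} = \frac{2 H}{2 H} = 2 H \frac{1}{2 H} = 1$)
$T{\left(V,g \right)} = -1172 + 4 V$ ($T{\left(V,g \right)} = 4 \left(V - 293\right) = 4 \left(-293 + V\right) = -1172 + 4 V$)
$\left(T{\left(C{\left(-18 \right)},-190 \right)} + 398038\right) \left(171411 - 17154\right) = \left(\left(-1172 + 4 \cdot 1\right) + 398038\right) \left(171411 - 17154\right) = \left(\left(-1172 + 4\right) + 398038\right) 154257 = \left(-1168 + 398038\right) 154257 = 396870 \cdot 154257 = 61219975590$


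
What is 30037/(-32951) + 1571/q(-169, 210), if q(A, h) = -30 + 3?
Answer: -52577020/889677 ≈ -59.097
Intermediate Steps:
q(A, h) = -27
30037/(-32951) + 1571/q(-169, 210) = 30037/(-32951) + 1571/(-27) = 30037*(-1/32951) + 1571*(-1/27) = -30037/32951 - 1571/27 = -52577020/889677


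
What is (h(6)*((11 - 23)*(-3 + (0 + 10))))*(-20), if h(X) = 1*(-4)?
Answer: -6720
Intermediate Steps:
h(X) = -4
(h(6)*((11 - 23)*(-3 + (0 + 10))))*(-20) = -4*(11 - 23)*(-3 + (0 + 10))*(-20) = -(-48)*(-3 + 10)*(-20) = -(-48)*7*(-20) = -4*(-84)*(-20) = 336*(-20) = -6720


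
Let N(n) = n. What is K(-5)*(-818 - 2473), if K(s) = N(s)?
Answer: 16455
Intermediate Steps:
K(s) = s
K(-5)*(-818 - 2473) = -5*(-818 - 2473) = -5*(-3291) = 16455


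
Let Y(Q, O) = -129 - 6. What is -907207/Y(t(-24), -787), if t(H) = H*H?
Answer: 907207/135 ≈ 6720.1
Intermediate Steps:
t(H) = H²
Y(Q, O) = -135
-907207/Y(t(-24), -787) = -907207/(-135) = -907207*(-1/135) = 907207/135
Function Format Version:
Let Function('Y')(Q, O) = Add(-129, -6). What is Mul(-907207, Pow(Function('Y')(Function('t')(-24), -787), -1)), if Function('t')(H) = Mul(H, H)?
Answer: Rational(907207, 135) ≈ 6720.1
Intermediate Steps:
Function('t')(H) = Pow(H, 2)
Function('Y')(Q, O) = -135
Mul(-907207, Pow(Function('Y')(Function('t')(-24), -787), -1)) = Mul(-907207, Pow(-135, -1)) = Mul(-907207, Rational(-1, 135)) = Rational(907207, 135)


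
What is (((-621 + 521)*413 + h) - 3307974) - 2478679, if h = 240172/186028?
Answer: -271040550128/46507 ≈ -5.8280e+6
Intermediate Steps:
h = 60043/46507 (h = 240172*(1/186028) = 60043/46507 ≈ 1.2911)
(((-621 + 521)*413 + h) - 3307974) - 2478679 = (((-621 + 521)*413 + 60043/46507) - 3307974) - 2478679 = ((-100*413 + 60043/46507) - 3307974) - 2478679 = ((-41300 + 60043/46507) - 3307974) - 2478679 = (-1920679057/46507 - 3307974) - 2478679 = -155764625875/46507 - 2478679 = -271040550128/46507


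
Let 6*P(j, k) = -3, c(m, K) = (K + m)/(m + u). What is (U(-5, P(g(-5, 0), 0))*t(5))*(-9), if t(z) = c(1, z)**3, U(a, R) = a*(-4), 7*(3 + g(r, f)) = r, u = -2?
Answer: 38880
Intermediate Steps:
g(r, f) = -3 + r/7
c(m, K) = (K + m)/(-2 + m) (c(m, K) = (K + m)/(m - 2) = (K + m)/(-2 + m))
P(j, k) = -1/2 (P(j, k) = (1/6)*(-3) = -1/2)
U(a, R) = -4*a
t(z) = (-1 - z)**3 (t(z) = ((z + 1)/(-2 + 1))**3 = ((1 + z)/(-1))**3 = (-(1 + z))**3 = (-1 - z)**3)
(U(-5, P(g(-5, 0), 0))*t(5))*(-9) = ((-4*(-5))*(-1 - 1*5)**3)*(-9) = (20*(-1 - 5)**3)*(-9) = (20*(-6)**3)*(-9) = (20*(-216))*(-9) = -4320*(-9) = 38880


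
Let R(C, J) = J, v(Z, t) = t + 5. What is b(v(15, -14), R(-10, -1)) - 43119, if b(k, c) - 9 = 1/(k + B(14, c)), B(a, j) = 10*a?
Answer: -5647409/131 ≈ -43110.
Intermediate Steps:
v(Z, t) = 5 + t
b(k, c) = 9 + 1/(140 + k) (b(k, c) = 9 + 1/(k + 10*14) = 9 + 1/(k + 140) = 9 + 1/(140 + k))
b(v(15, -14), R(-10, -1)) - 43119 = (1261 + 9*(5 - 14))/(140 + (5 - 14)) - 43119 = (1261 + 9*(-9))/(140 - 9) - 43119 = (1261 - 81)/131 - 43119 = (1/131)*1180 - 43119 = 1180/131 - 43119 = -5647409/131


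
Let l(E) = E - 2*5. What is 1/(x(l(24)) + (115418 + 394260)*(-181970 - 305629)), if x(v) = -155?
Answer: -1/248518483277 ≈ -4.0238e-12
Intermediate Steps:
l(E) = -10 + E (l(E) = E - 10 = -10 + E)
1/(x(l(24)) + (115418 + 394260)*(-181970 - 305629)) = 1/(-155 + (115418 + 394260)*(-181970 - 305629)) = 1/(-155 + 509678*(-487599)) = 1/(-155 - 248518483122) = 1/(-248518483277) = -1/248518483277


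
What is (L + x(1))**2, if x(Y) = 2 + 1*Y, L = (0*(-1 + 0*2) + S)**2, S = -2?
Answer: 49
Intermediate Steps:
L = 4 (L = (0*(-1 + 0*2) - 2)**2 = (0*(-1 + 0) - 2)**2 = (0*(-1) - 2)**2 = (0 - 2)**2 = (-2)**2 = 4)
x(Y) = 2 + Y
(L + x(1))**2 = (4 + (2 + 1))**2 = (4 + 3)**2 = 7**2 = 49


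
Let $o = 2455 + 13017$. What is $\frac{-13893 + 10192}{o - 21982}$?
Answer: $\frac{3701}{6510} \approx 0.56851$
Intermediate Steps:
$o = 15472$
$\frac{-13893 + 10192}{o - 21982} = \frac{-13893 + 10192}{15472 - 21982} = - \frac{3701}{-6510} = \left(-3701\right) \left(- \frac{1}{6510}\right) = \frac{3701}{6510}$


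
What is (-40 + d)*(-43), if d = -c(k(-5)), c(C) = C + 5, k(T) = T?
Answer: 1720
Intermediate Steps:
c(C) = 5 + C
d = 0 (d = -(5 - 5) = -1*0 = 0)
(-40 + d)*(-43) = (-40 + 0)*(-43) = -40*(-43) = 1720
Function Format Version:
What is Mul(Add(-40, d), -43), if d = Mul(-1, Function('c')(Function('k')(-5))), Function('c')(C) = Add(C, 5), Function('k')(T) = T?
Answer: 1720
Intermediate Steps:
Function('c')(C) = Add(5, C)
d = 0 (d = Mul(-1, Add(5, -5)) = Mul(-1, 0) = 0)
Mul(Add(-40, d), -43) = Mul(Add(-40, 0), -43) = Mul(-40, -43) = 1720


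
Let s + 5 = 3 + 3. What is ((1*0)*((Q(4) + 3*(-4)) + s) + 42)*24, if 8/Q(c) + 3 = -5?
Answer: 1008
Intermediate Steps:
s = 1 (s = -5 + (3 + 3) = -5 + 6 = 1)
Q(c) = -1 (Q(c) = 8/(-3 - 5) = 8/(-8) = 8*(-⅛) = -1)
((1*0)*((Q(4) + 3*(-4)) + s) + 42)*24 = ((1*0)*((-1 + 3*(-4)) + 1) + 42)*24 = (0*((-1 - 12) + 1) + 42)*24 = (0*(-13 + 1) + 42)*24 = (0*(-12) + 42)*24 = (0 + 42)*24 = 42*24 = 1008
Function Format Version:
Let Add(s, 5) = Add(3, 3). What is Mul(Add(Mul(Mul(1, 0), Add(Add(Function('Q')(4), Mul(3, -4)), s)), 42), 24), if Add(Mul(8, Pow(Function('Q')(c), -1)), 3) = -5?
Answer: 1008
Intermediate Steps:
s = 1 (s = Add(-5, Add(3, 3)) = Add(-5, 6) = 1)
Function('Q')(c) = -1 (Function('Q')(c) = Mul(8, Pow(Add(-3, -5), -1)) = Mul(8, Pow(-8, -1)) = Mul(8, Rational(-1, 8)) = -1)
Mul(Add(Mul(Mul(1, 0), Add(Add(Function('Q')(4), Mul(3, -4)), s)), 42), 24) = Mul(Add(Mul(Mul(1, 0), Add(Add(-1, Mul(3, -4)), 1)), 42), 24) = Mul(Add(Mul(0, Add(Add(-1, -12), 1)), 42), 24) = Mul(Add(Mul(0, Add(-13, 1)), 42), 24) = Mul(Add(Mul(0, -12), 42), 24) = Mul(Add(0, 42), 24) = Mul(42, 24) = 1008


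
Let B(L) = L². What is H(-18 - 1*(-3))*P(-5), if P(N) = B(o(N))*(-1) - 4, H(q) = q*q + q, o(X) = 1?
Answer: -1050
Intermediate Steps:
H(q) = q + q² (H(q) = q² + q = q + q²)
P(N) = -5 (P(N) = 1²*(-1) - 4 = 1*(-1) - 4 = -1 - 4 = -5)
H(-18 - 1*(-3))*P(-5) = ((-18 - 1*(-3))*(1 + (-18 - 1*(-3))))*(-5) = ((-18 + 3)*(1 + (-18 + 3)))*(-5) = -15*(1 - 15)*(-5) = -15*(-14)*(-5) = 210*(-5) = -1050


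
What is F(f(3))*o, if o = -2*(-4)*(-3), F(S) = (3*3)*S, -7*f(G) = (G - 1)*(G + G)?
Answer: 2592/7 ≈ 370.29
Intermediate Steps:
f(G) = -2*G*(-1 + G)/7 (f(G) = -(G - 1)*(G + G)/7 = -(-1 + G)*2*G/7 = -2*G*(-1 + G)/7)
F(S) = 9*S
o = -24 (o = 8*(-3) = -24)
F(f(3))*o = (9*((2/7)*3*(1 - 1*3)))*(-24) = (9*((2/7)*3*(1 - 3)))*(-24) = (9*((2/7)*3*(-2)))*(-24) = (9*(-12/7))*(-24) = -108/7*(-24) = 2592/7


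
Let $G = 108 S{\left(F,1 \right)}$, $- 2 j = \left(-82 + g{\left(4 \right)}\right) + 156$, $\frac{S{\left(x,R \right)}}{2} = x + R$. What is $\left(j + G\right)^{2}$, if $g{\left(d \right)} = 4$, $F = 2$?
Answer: $370881$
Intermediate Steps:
$S{\left(x,R \right)} = 2 R + 2 x$ ($S{\left(x,R \right)} = 2 \left(x + R\right) = 2 \left(R + x\right) = 2 R + 2 x$)
$j = -39$ ($j = - \frac{\left(-82 + 4\right) + 156}{2} = - \frac{-78 + 156}{2} = \left(- \frac{1}{2}\right) 78 = -39$)
$G = 648$ ($G = 108 \left(2 \cdot 1 + 2 \cdot 2\right) = 108 \left(2 + 4\right) = 108 \cdot 6 = 648$)
$\left(j + G\right)^{2} = \left(-39 + 648\right)^{2} = 609^{2} = 370881$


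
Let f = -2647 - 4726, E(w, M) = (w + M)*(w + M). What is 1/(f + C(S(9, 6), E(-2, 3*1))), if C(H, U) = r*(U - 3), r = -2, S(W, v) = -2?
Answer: -1/7369 ≈ -0.00013570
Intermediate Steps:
E(w, M) = (M + w)**2 (E(w, M) = (M + w)*(M + w) = (M + w)**2)
C(H, U) = 6 - 2*U (C(H, U) = -2*(U - 3) = -2*(-3 + U) = 6 - 2*U)
f = -7373
1/(f + C(S(9, 6), E(-2, 3*1))) = 1/(-7373 + (6 - 2*(3*1 - 2)**2)) = 1/(-7373 + (6 - 2*(3 - 2)**2)) = 1/(-7373 + (6 - 2*1**2)) = 1/(-7373 + (6 - 2*1)) = 1/(-7373 + (6 - 2)) = 1/(-7373 + 4) = 1/(-7369) = -1/7369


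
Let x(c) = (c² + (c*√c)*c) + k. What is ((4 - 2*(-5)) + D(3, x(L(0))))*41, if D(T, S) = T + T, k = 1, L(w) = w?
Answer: 820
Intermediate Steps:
x(c) = 1 + c² + c^(5/2) (x(c) = (c² + (c*√c)*c) + 1 = (c² + c^(3/2)*c) + 1 = (c² + c^(5/2)) + 1 = 1 + c² + c^(5/2))
D(T, S) = 2*T
((4 - 2*(-5)) + D(3, x(L(0))))*41 = ((4 - 2*(-5)) + 2*3)*41 = ((4 + 10) + 6)*41 = (14 + 6)*41 = 20*41 = 820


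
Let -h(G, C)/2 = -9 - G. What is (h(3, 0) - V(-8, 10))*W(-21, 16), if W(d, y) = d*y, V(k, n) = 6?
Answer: -6048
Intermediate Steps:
h(G, C) = 18 + 2*G (h(G, C) = -2*(-9 - G) = 18 + 2*G)
(h(3, 0) - V(-8, 10))*W(-21, 16) = ((18 + 2*3) - 1*6)*(-21*16) = ((18 + 6) - 6)*(-336) = (24 - 6)*(-336) = 18*(-336) = -6048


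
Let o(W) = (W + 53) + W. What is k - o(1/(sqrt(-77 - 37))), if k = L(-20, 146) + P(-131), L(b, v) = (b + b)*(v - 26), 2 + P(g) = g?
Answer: -4986 + I*sqrt(114)/57 ≈ -4986.0 + 0.18732*I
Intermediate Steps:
P(g) = -2 + g
L(b, v) = 2*b*(-26 + v) (L(b, v) = (2*b)*(-26 + v) = 2*b*(-26 + v))
o(W) = 53 + 2*W (o(W) = (53 + W) + W = 53 + 2*W)
k = -4933 (k = 2*(-20)*(-26 + 146) + (-2 - 131) = 2*(-20)*120 - 133 = -4800 - 133 = -4933)
k - o(1/(sqrt(-77 - 37))) = -4933 - (53 + 2/(sqrt(-77 - 37))) = -4933 - (53 + 2/(sqrt(-114))) = -4933 - (53 + 2/((I*sqrt(114)))) = -4933 - (53 + 2*(-I*sqrt(114)/114)) = -4933 - (53 - I*sqrt(114)/57) = -4933 + (-53 + I*sqrt(114)/57) = -4986 + I*sqrt(114)/57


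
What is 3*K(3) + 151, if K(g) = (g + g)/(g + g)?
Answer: 154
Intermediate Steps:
K(g) = 1 (K(g) = (2*g)/((2*g)) = (2*g)*(1/(2*g)) = 1)
3*K(3) + 151 = 3*1 + 151 = 3 + 151 = 154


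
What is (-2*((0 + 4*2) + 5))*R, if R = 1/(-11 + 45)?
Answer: -13/17 ≈ -0.76471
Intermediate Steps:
R = 1/34 ≈ 0.029412
(-2*((0 + 4*2) + 5))*R = -2*((0 + 4*2) + 5)*(1/34) = -2*((0 + 8) + 5)*(1/34) = -2*(8 + 5)*(1/34) = -2*13*(1/34) = -26*1/34 = -13/17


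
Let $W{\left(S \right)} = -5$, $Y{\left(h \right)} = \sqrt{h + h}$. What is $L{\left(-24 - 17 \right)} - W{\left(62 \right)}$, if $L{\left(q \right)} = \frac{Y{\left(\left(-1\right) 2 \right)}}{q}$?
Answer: $5 - \frac{2 i}{41} \approx 5.0 - 0.048781 i$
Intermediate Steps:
$Y{\left(h \right)} = \sqrt{2} \sqrt{h}$ ($Y{\left(h \right)} = \sqrt{2 h} = \sqrt{2} \sqrt{h}$)
$L{\left(q \right)} = \frac{2 i}{q}$ ($L{\left(q \right)} = \frac{\sqrt{2} \sqrt{\left(-1\right) 2}}{q} = \frac{\sqrt{2} \sqrt{-2}}{q} = \frac{\sqrt{2} i \sqrt{2}}{q} = \frac{2 i}{q}$)
$L{\left(-24 - 17 \right)} - W{\left(62 \right)} = \frac{2 i}{-24 - 17} - -5 = \frac{2 i}{-24 - 17} + 5 = \frac{2 i}{-41} + 5 = 2 i \left(- \frac{1}{41}\right) + 5 = - \frac{2 i}{41} + 5 = 5 - \frac{2 i}{41}$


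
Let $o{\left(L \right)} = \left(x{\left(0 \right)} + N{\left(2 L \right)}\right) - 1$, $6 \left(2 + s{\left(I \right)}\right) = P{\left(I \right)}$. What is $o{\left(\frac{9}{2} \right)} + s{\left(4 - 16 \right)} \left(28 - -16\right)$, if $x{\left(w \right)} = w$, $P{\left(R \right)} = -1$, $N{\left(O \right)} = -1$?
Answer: $- \frac{292}{3} \approx -97.333$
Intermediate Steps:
$s{\left(I \right)} = - \frac{13}{6}$ ($s{\left(I \right)} = -2 + \frac{1}{6} \left(-1\right) = -2 - \frac{1}{6} = - \frac{13}{6}$)
$o{\left(L \right)} = -2$ ($o{\left(L \right)} = \left(0 - 1\right) - 1 = -1 - 1 = -2$)
$o{\left(\frac{9}{2} \right)} + s{\left(4 - 16 \right)} \left(28 - -16\right) = -2 - \frac{13 \left(28 - -16\right)}{6} = -2 - \frac{13 \left(28 + 16\right)}{6} = -2 - \frac{286}{3} = - \frac{292}{3}$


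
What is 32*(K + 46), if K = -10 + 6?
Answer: 1344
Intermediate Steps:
K = -4
32*(K + 46) = 32*(-4 + 46) = 32*42 = 1344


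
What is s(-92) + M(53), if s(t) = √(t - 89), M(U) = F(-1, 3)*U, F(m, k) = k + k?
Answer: 318 + I*√181 ≈ 318.0 + 13.454*I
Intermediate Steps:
F(m, k) = 2*k
M(U) = 6*U (M(U) = (2*3)*U = 6*U)
s(t) = √(-89 + t)
s(-92) + M(53) = √(-89 - 92) + 6*53 = √(-181) + 318 = I*√181 + 318 = 318 + I*√181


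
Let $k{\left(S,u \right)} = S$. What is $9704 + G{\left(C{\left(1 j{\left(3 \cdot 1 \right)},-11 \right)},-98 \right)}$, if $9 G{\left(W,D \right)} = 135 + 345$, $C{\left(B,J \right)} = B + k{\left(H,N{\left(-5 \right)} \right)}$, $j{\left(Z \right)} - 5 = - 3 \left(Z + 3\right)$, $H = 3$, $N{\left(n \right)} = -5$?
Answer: $\frac{29272}{3} \approx 9757.3$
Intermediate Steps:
$j{\left(Z \right)} = -4 - 3 Z$ ($j{\left(Z \right)} = 5 - 3 \left(Z + 3\right) = 5 - 3 \left(3 + Z\right) = 5 - \left(9 + 3 Z\right) = -4 - 3 Z$)
$C{\left(B,J \right)} = 3 + B$ ($C{\left(B,J \right)} = B + 3 = 3 + B$)
$G{\left(W,D \right)} = \frac{160}{3}$ ($G{\left(W,D \right)} = \frac{135 + 345}{9} = \frac{1}{9} \cdot 480 = \frac{160}{3}$)
$9704 + G{\left(C{\left(1 j{\left(3 \cdot 1 \right)},-11 \right)},-98 \right)} = 9704 + \frac{160}{3} = \frac{29272}{3}$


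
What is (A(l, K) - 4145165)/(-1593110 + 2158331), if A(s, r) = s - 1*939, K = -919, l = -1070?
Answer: -4147174/565221 ≈ -7.3373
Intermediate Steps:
A(s, r) = -939 + s (A(s, r) = s - 939 = -939 + s)
(A(l, K) - 4145165)/(-1593110 + 2158331) = ((-939 - 1070) - 4145165)/(-1593110 + 2158331) = (-2009 - 4145165)/565221 = -4147174*1/565221 = -4147174/565221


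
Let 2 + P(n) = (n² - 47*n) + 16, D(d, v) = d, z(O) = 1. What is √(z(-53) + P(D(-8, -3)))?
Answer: √455 ≈ 21.331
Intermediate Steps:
P(n) = 14 + n² - 47*n (P(n) = -2 + ((n² - 47*n) + 16) = -2 + (16 + n² - 47*n) = 14 + n² - 47*n)
√(z(-53) + P(D(-8, -3))) = √(1 + (14 + (-8)² - 47*(-8))) = √(1 + (14 + 64 + 376)) = √(1 + 454) = √455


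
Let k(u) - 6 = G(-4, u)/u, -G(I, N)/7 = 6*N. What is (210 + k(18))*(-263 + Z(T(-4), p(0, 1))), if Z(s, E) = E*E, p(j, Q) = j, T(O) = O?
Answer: -45762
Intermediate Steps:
Z(s, E) = E**2
G(I, N) = -42*N
k(u) = -36 (k(u) = 6 + (-42*u)/u = 6 - 42 = -36)
(210 + k(18))*(-263 + Z(T(-4), p(0, 1))) = (210 - 36)*(-263 + 0**2) = 174*(-263 + 0) = 174*(-263) = -45762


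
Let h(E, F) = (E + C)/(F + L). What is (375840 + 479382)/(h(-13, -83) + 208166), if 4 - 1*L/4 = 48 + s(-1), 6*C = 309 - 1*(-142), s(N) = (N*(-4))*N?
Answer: 1246913676/303505655 ≈ 4.1084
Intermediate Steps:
s(N) = -4*N² (s(N) = (-4*N)*N = -4*N²)
C = 451/6 (C = (309 - 1*(-142))/6 = (309 + 142)/6 = (⅙)*451 = 451/6 ≈ 75.167)
L = -160 (L = 16 - 4*(48 - 4*(-1)²) = 16 - 4*(48 - 4*1) = 16 - 4*(48 - 4) = 16 - 4*44 = 16 - 176 = -160)
h(E, F) = (451/6 + E)/(-160 + F) (h(E, F) = (E + 451/6)/(F - 160) = (451/6 + E)/(-160 + F))
(375840 + 479382)/(h(-13, -83) + 208166) = (375840 + 479382)/((451/6 - 13)/(-160 - 83) + 208166) = 855222/((373/6)/(-243) + 208166) = 855222/(-1/243*373/6 + 208166) = 855222/(-373/1458 + 208166) = 855222/(303505655/1458) = 855222*(1458/303505655) = 1246913676/303505655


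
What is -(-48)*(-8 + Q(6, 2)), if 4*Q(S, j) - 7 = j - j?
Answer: -300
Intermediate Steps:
Q(S, j) = 7/4 (Q(S, j) = 7/4 + (j - j)/4 = 7/4 + (1/4)*0 = 7/4 + 0 = 7/4)
-(-48)*(-8 + Q(6, 2)) = -(-48)*(-8 + 7/4) = -(-48)*(-25)/4 = -6*50 = -300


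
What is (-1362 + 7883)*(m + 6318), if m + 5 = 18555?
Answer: 162164228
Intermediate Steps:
m = 18550 (m = -5 + 18555 = 18550)
(-1362 + 7883)*(m + 6318) = (-1362 + 7883)*(18550 + 6318) = 6521*24868 = 162164228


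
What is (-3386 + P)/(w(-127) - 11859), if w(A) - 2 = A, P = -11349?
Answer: 2105/1712 ≈ 1.2296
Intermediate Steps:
w(A) = 2 + A
(-3386 + P)/(w(-127) - 11859) = (-3386 - 11349)/((2 - 127) - 11859) = -14735/(-125 - 11859) = -14735/(-11984) = -14735*(-1/11984) = 2105/1712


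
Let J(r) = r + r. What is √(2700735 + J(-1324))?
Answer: 7*√55063 ≈ 1642.6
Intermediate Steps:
J(r) = 2*r
√(2700735 + J(-1324)) = √(2700735 + 2*(-1324)) = √(2700735 - 2648) = √2698087 = 7*√55063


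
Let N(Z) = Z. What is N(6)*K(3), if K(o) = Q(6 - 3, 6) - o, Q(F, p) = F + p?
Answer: 36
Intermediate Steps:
K(o) = 9 - o (K(o) = ((6 - 3) + 6) - o = (3 + 6) - o = 9 - o)
N(6)*K(3) = 6*(9 - 1*3) = 6*(9 - 3) = 6*6 = 36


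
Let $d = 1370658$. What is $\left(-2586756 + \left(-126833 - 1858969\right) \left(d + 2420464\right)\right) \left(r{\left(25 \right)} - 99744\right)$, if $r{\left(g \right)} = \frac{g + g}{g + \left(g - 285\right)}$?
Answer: $\frac{35293068443935594800}{47} \approx 7.5092 \cdot 10^{17}$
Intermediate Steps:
$r{\left(g \right)} = \frac{2 g}{-285 + 2 g}$ ($r{\left(g \right)} = \frac{2 g}{g + \left(-285 + g\right)} = \frac{2 g}{-285 + 2 g}$)
$\left(-2586756 + \left(-126833 - 1858969\right) \left(d + 2420464\right)\right) \left(r{\left(25 \right)} - 99744\right) = \left(-2586756 + \left(-126833 - 1858969\right) \left(1370658 + 2420464\right)\right) \left(2 \cdot 25 \frac{1}{-285 + 2 \cdot 25} - 99744\right) = \left(-2586756 - 7528417649844\right) \left(2 \cdot 25 \frac{1}{-285 + 50} - 99744\right) = \left(-2586756 - 7528417649844\right) \left(2 \cdot 25 \frac{1}{-235} - 99744\right) = - 7528420236600 \left(2 \cdot 25 \left(- \frac{1}{235}\right) - 99744\right) = - 7528420236600 \left(- \frac{10}{47} - 99744\right) = \left(-7528420236600\right) \left(- \frac{4687978}{47}\right) = \frac{35293068443935594800}{47}$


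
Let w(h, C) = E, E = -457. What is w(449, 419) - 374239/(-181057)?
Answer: -82368810/181057 ≈ -454.93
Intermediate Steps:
w(h, C) = -457
w(449, 419) - 374239/(-181057) = -457 - 374239/(-181057) = -457 - 374239*(-1)/181057 = -457 - 1*(-374239/181057) = -457 + 374239/181057 = -82368810/181057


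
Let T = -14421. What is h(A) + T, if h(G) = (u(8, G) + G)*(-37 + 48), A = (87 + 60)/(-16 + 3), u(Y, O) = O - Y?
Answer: -191851/13 ≈ -14758.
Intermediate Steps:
A = -147/13 (A = 147/(-13) = 147*(-1/13) = -147/13 ≈ -11.308)
h(G) = -88 + 22*G (h(G) = ((G - 1*8) + G)*(-37 + 48) = ((G - 8) + G)*11 = ((-8 + G) + G)*11 = (-8 + 2*G)*11 = -88 + 22*G)
h(A) + T = (-88 + 22*(-147/13)) - 14421 = (-88 - 3234/13) - 14421 = -4378/13 - 14421 = -191851/13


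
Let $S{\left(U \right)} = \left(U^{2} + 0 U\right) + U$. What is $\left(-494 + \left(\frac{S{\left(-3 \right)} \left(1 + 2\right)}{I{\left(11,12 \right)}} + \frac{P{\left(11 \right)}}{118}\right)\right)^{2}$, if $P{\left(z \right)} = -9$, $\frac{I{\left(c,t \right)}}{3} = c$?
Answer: $\frac{410372203609}{1684804} \approx 2.4357 \cdot 10^{5}$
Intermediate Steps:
$I{\left(c,t \right)} = 3 c$
$S{\left(U \right)} = U + U^{2}$ ($S{\left(U \right)} = \left(U^{2} + 0\right) + U = U^{2} + U = U + U^{2}$)
$\left(-494 + \left(\frac{S{\left(-3 \right)} \left(1 + 2\right)}{I{\left(11,12 \right)}} + \frac{P{\left(11 \right)}}{118}\right)\right)^{2} = \left(-494 - \left(\frac{9}{118} - \frac{- 3 \left(1 - 3\right) \left(1 + 2\right)}{3 \cdot 11}\right)\right)^{2} = \left(-494 - \left(\frac{9}{118} - \frac{\left(-3\right) \left(-2\right) 3}{33}\right)\right)^{2} = \left(-494 - \left(\frac{9}{118} - 6 \cdot 3 \cdot \frac{1}{33}\right)\right)^{2} = \left(-494 + \left(18 \cdot \frac{1}{33} - \frac{9}{118}\right)\right)^{2} = \left(-494 + \left(\frac{6}{11} - \frac{9}{118}\right)\right)^{2} = \left(-494 + \frac{609}{1298}\right)^{2} = \left(- \frac{640603}{1298}\right)^{2} = \frac{410372203609}{1684804}$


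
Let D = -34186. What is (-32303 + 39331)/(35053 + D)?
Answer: 7028/867 ≈ 8.1061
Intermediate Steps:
(-32303 + 39331)/(35053 + D) = (-32303 + 39331)/(35053 - 34186) = 7028/867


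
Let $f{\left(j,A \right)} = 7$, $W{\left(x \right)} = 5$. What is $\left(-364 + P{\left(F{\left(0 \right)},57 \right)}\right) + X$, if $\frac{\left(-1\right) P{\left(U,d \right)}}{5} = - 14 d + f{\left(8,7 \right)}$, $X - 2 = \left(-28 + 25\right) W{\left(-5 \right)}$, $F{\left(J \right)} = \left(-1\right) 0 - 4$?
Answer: $3578$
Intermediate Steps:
$F{\left(J \right)} = -4$ ($F{\left(J \right)} = 0 - 4 = -4$)
$X = -13$ ($X = 2 + \left(-28 + 25\right) 5 = 2 - 15 = -13$)
$P{\left(U,d \right)} = -35 + 70 d$ ($P{\left(U,d \right)} = - 5 \left(- 14 d + 7\right) = - 5 \left(7 - 14 d\right) = -35 + 70 d$)
$\left(-364 + P{\left(F{\left(0 \right)},57 \right)}\right) + X = \left(-364 + \left(-35 + 70 \cdot 57\right)\right) - 13 = \left(-364 + \left(-35 + 3990\right)\right) - 13 = \left(-364 + 3955\right) - 13 = 3591 - 13 = 3578$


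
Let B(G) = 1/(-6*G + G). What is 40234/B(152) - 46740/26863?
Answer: -821412562660/26863 ≈ -3.0578e+7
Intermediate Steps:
B(G) = -1/(5*G) (B(G) = 1/(-5*G) = -1/(5*G))
40234/B(152) - 46740/26863 = 40234/((-1/5/152)) - 46740/26863 = 40234/((-1/5*1/152)) - 46740*1/26863 = 40234/(-1/760) - 46740/26863 = 40234*(-760) - 46740/26863 = -30577840 - 46740/26863 = -821412562660/26863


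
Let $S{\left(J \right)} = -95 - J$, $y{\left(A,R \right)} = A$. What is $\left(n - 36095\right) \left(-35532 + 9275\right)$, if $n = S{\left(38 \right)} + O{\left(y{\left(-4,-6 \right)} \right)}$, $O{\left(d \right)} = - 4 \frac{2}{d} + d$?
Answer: $951291110$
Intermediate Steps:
$O{\left(d \right)} = d - \frac{8}{d}$ ($O{\left(d \right)} = - \frac{8}{d} + d = d - \frac{8}{d}$)
$n = -135$ ($n = \left(-95 - 38\right) - \left(4 + \frac{8}{-4}\right) = \left(-95 - 38\right) - 2 = -133 + \left(-4 + 2\right) = -133 - 2 = -135$)
$\left(n - 36095\right) \left(-35532 + 9275\right) = \left(-135 - 36095\right) \left(-35532 + 9275\right) = \left(-36230\right) \left(-26257\right) = 951291110$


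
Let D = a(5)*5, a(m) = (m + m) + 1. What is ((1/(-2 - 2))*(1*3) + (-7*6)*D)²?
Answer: 85433049/16 ≈ 5.3396e+6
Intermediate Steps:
a(m) = 1 + 2*m (a(m) = 2*m + 1 = 1 + 2*m)
D = 55 (D = (1 + 2*5)*5 = (1 + 10)*5 = 11*5 = 55)
((1/(-2 - 2))*(1*3) + (-7*6)*D)² = ((1/(-2 - 2))*(1*3) - 7*6*55)² = ((1/(-4))*3 - 42*55)² = ((1*(-¼))*3 - 2310)² = (-¼*3 - 2310)² = (-¾ - 2310)² = (-9243/4)² = 85433049/16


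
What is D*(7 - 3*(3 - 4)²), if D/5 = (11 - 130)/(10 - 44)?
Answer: 70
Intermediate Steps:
D = 35/2 (D = 5*((11 - 130)/(10 - 44)) = 5*(-119/(-34)) = 5*(-119*(-1/34)) = 5*(7/2) = 35/2 ≈ 17.500)
D*(7 - 3*(3 - 4)²) = 35*(7 - 3*(3 - 4)²)/2 = 35*(7 - 3*(-1)²)/2 = 35*(7 - 3*1)/2 = 35*(7 - 3)/2 = (35/2)*4 = 70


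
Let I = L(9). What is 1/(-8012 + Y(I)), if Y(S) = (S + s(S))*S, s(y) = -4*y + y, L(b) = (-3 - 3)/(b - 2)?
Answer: -49/392660 ≈ -0.00012479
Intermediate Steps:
L(b) = -6/(-2 + b)
s(y) = -3*y
I = -6/7 (I = -6/(-2 + 9) = -6/7 ≈ -0.85714)
Y(S) = -2*S² (Y(S) = (S - 3*S)*S = (-2*S)*S = -2*S²)
1/(-8012 + Y(I)) = 1/(-8012 - 2*(-6/7)²) = 1/(-8012 - 2*36/49) = 1/(-8012 - 72/49) = 1/(-392660/49) = -49/392660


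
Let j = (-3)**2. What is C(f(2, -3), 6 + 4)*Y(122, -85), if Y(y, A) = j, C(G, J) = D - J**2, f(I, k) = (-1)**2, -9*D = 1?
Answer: -901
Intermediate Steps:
D = -1/9 (D = -1/9*1 = -1/9 ≈ -0.11111)
f(I, k) = 1
C(G, J) = -1/9 - J**2
j = 9
Y(y, A) = 9
C(f(2, -3), 6 + 4)*Y(122, -85) = (-1/9 - (6 + 4)**2)*9 = (-1/9 - 1*10**2)*9 = (-1/9 - 1*100)*9 = (-1/9 - 100)*9 = -901/9*9 = -901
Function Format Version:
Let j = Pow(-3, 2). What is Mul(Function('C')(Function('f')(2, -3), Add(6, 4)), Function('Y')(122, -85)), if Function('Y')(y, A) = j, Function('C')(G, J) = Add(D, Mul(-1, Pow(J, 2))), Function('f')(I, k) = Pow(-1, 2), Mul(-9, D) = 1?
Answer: -901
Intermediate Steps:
D = Rational(-1, 9) (D = Mul(Rational(-1, 9), 1) = Rational(-1, 9) ≈ -0.11111)
Function('f')(I, k) = 1
Function('C')(G, J) = Add(Rational(-1, 9), Mul(-1, Pow(J, 2)))
j = 9
Function('Y')(y, A) = 9
Mul(Function('C')(Function('f')(2, -3), Add(6, 4)), Function('Y')(122, -85)) = Mul(Add(Rational(-1, 9), Mul(-1, Pow(Add(6, 4), 2))), 9) = Mul(Add(Rational(-1, 9), Mul(-1, Pow(10, 2))), 9) = Mul(Add(Rational(-1, 9), Mul(-1, 100)), 9) = Mul(Add(Rational(-1, 9), -100), 9) = Mul(Rational(-901, 9), 9) = -901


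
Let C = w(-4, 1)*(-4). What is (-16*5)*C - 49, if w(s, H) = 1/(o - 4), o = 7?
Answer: 173/3 ≈ 57.667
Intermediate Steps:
w(s, H) = ⅓ (w(s, H) = 1/(7 - 4) = 1/3 = ⅓)
C = -4/3 (C = (⅓)*(-4) = -4/3 ≈ -1.3333)
(-16*5)*C - 49 = -16*5*(-4/3) - 49 = -80*(-4/3) - 49 = 320/3 - 49 = 173/3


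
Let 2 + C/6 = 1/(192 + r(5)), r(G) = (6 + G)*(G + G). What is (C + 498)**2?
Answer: 5385945321/22801 ≈ 2.3622e+5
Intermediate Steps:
r(G) = 2*G*(6 + G) (r(G) = (6 + G)*(2*G) = 2*G*(6 + G))
C = -1809/151 (C = -12 + 6/(192 + 2*5*(6 + 5)) = -12 + 6/(192 + 2*5*11) = -12 + 6/(192 + 110) = -12 + 6/302 = -12 + 6*(1/302) = -12 + 3/151 = -1809/151 ≈ -11.980)
(C + 498)**2 = (-1809/151 + 498)**2 = (73389/151)**2 = 5385945321/22801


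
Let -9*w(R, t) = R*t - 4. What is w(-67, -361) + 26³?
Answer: 14889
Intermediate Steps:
w(R, t) = 4/9 - R*t/9 (w(R, t) = -(R*t - 4)/9 = -(-4 + R*t)/9 = 4/9 - R*t/9)
w(-67, -361) + 26³ = (4/9 - ⅑*(-67)*(-361)) + 26³ = (4/9 - 24187/9) + 17576 = -2687 + 17576 = 14889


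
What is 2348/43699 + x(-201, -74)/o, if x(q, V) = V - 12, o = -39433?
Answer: 96346798/1723182667 ≈ 0.055912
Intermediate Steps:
x(q, V) = -12 + V
2348/43699 + x(-201, -74)/o = 2348/43699 + (-12 - 74)/(-39433) = 2348*(1/43699) - 86*(-1/39433) = 2348/43699 + 86/39433 = 96346798/1723182667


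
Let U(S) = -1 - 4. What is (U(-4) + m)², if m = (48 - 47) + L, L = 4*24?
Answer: 8464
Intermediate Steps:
U(S) = -5
L = 96
m = 97 (m = (48 - 47) + 96 = 1 + 96 = 97)
(U(-4) + m)² = (-5 + 97)² = 92² = 8464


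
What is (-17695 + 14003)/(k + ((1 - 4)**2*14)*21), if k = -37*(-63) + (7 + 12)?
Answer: -923/1249 ≈ -0.73899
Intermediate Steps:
k = 2350 (k = 2331 + 19 = 2350)
(-17695 + 14003)/(k + ((1 - 4)**2*14)*21) = (-17695 + 14003)/(2350 + ((1 - 4)**2*14)*21) = -3692/(2350 + ((-3)**2*14)*21) = -3692/(2350 + (9*14)*21) = -3692/(2350 + 126*21) = -3692/(2350 + 2646) = -3692/4996 = -3692*1/4996 = -923/1249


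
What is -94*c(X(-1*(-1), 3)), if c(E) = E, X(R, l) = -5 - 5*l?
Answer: 1880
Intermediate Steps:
-94*c(X(-1*(-1), 3)) = -94*(-5 - 5*3) = -94*(-5 - 15) = -94*(-20) = 1880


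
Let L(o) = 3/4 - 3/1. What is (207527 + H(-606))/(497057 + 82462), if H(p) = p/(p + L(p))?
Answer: 56101735/156663303 ≈ 0.35810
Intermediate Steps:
L(o) = -9/4 (L(o) = 3*(1/4) - 3*1 = 3/4 - 3 = -9/4)
H(p) = p/(-9/4 + p) (H(p) = p/(p - 9/4) = p/(-9/4 + p))
(207527 + H(-606))/(497057 + 82462) = (207527 + 4*(-606)/(-9 + 4*(-606)))/(497057 + 82462) = (207527 + 4*(-606)/(-9 - 2424))/579519 = (207527 + 4*(-606)/(-2433))*(1/579519) = (207527 + 4*(-606)*(-1/2433))*(1/579519) = (207527 + 808/811)*(1/579519) = (168305205/811)*(1/579519) = 56101735/156663303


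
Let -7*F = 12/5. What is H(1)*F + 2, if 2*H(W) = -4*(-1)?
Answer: 46/35 ≈ 1.3143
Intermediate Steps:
H(W) = 2 (H(W) = (-4*(-1))/2 = (½)*4 = 2)
F = -12/35 (F = -12/(7*5) = -⅐*12/5 = -12/35 ≈ -0.34286)
H(1)*F + 2 = 2*(-12/35) + 2 = -24/35 + 2 = 46/35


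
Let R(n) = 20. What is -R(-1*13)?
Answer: -20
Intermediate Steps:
-R(-1*13) = -1*20 = -20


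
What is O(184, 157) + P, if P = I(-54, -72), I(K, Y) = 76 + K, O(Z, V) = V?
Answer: 179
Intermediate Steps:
P = 22 (P = 76 - 54 = 22)
O(184, 157) + P = 157 + 22 = 179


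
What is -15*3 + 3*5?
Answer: -30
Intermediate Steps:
-15*3 + 3*5 = -45 + 15 = -30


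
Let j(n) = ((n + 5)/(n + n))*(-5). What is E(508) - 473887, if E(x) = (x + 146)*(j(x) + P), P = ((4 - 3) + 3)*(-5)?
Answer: -248217991/508 ≈ -4.8862e+5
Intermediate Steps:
j(n) = -5*(5 + n)/(2*n) (j(n) = ((5 + n)/((2*n)))*(-5) = ((5 + n)*(1/(2*n)))*(-5) = ((5 + n)/(2*n))*(-5) = -5*(5 + n)/(2*n))
P = -20 (P = (1 + 3)*(-5) = 4*(-5) = -20)
E(x) = (-20 + 5*(-5 - x)/(2*x))*(146 + x) (E(x) = (x + 146)*(5*(-5 - x)/(2*x) - 20) = (146 + x)*(-20 + 5*(-5 - x)/(2*x)) = (-20 + 5*(-5 - x)/(2*x))*(146 + x))
E(508) - 473887 = (-6595/2 - 1825/508 - 45/2*508) - 473887 = (-6595/2 - 1825*1/508 - 11430) - 473887 = (-6595/2 - 1825/508 - 11430) - 473887 = -7483395/508 - 473887 = -248217991/508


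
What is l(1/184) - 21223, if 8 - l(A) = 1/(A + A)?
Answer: -21307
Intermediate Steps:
l(A) = 8 - 1/(2*A) (l(A) = 8 - 1/(A + A) = 8 - 1/(2*A))
l(1/184) - 21223 = (8 - 1/(2*(1/184))) - 21223 = (8 - 1/(2*1/184)) - 21223 = (8 - ½*184) - 21223 = (8 - 92) - 21223 = -84 - 21223 = -21307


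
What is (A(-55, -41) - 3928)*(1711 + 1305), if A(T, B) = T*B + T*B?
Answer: 1755312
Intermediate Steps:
A(T, B) = 2*B*T (A(T, B) = B*T + B*T = 2*B*T)
(A(-55, -41) - 3928)*(1711 + 1305) = (2*(-41)*(-55) - 3928)*(1711 + 1305) = (4510 - 3928)*3016 = 582*3016 = 1755312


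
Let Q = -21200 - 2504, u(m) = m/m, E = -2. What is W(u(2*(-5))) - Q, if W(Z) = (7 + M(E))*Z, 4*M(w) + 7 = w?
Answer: 94835/4 ≈ 23709.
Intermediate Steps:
u(m) = 1
M(w) = -7/4 + w/4
Q = -23704
W(Z) = 19*Z/4 (W(Z) = (7 + (-7/4 + (¼)*(-2)))*Z = (7 + (-7/4 - ½))*Z = (7 - 9/4)*Z = 19*Z/4)
W(u(2*(-5))) - Q = (19/4)*1 - 1*(-23704) = 19/4 + 23704 = 94835/4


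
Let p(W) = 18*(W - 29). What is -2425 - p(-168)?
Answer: 1121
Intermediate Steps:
p(W) = -522 + 18*W (p(W) = 18*(-29 + W) = -522 + 18*W)
-2425 - p(-168) = -2425 - (-522 + 18*(-168)) = -2425 - (-522 - 3024) = -2425 - 1*(-3546) = -2425 + 3546 = 1121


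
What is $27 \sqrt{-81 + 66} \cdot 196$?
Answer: $5292 i \sqrt{15} \approx 20496.0 i$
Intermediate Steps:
$27 \sqrt{-81 + 66} \cdot 196 = 27 \sqrt{-15} \cdot 196 = 27 i \sqrt{15} \cdot 196 = 5292 i \sqrt{15}$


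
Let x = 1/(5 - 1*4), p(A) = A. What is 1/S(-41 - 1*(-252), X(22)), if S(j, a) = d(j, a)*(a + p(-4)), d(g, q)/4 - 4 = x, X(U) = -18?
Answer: -1/440 ≈ -0.0022727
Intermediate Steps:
x = 1 (x = 1/(5 - 4) = 1/1 = 1)
d(g, q) = 20 (d(g, q) = 16 + 4*1 = 16 + 4 = 20)
S(j, a) = -80 + 20*a (S(j, a) = 20*(a - 4) = 20*(-4 + a) = -80 + 20*a)
1/S(-41 - 1*(-252), X(22)) = 1/(-80 + 20*(-18)) = 1/(-80 - 360) = 1/(-440) = -1/440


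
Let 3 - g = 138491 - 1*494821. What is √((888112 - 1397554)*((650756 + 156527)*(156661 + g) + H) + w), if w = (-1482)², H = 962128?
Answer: 2*I*√52744096466284434 ≈ 4.5932e+8*I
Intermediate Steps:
g = 356333 (g = 3 - (138491 - 1*494821) = 3 - (138491 - 494821) = 3 - 1*(-356330) = 3 + 356330 = 356333)
w = 2196324
√((888112 - 1397554)*((650756 + 156527)*(156661 + g) + H) + w) = √((888112 - 1397554)*((650756 + 156527)*(156661 + 356333) + 962128) + 2196324) = √(-509442*(807283*512994 + 962128) + 2196324) = √(-509442*(414131335302 + 962128) + 2196324) = √(-509442*414132297430 + 2196324) = √(-210976385867334060 + 2196324) = √(-210976385865137736) = 2*I*√52744096466284434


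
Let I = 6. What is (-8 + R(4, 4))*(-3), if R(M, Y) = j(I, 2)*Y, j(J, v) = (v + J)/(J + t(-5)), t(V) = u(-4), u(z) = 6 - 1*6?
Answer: 8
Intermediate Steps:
u(z) = 0 (u(z) = 6 - 6 = 0)
t(V) = 0
j(J, v) = (J + v)/J (j(J, v) = (v + J)/(J + 0) = (J + v)/J)
R(M, Y) = 4*Y/3 (R(M, Y) = ((6 + 2)/6)*Y = ((⅙)*8)*Y = 4*Y/3)
(-8 + R(4, 4))*(-3) = (-8 + (4/3)*4)*(-3) = (-8 + 16/3)*(-3) = -8/3*(-3) = 8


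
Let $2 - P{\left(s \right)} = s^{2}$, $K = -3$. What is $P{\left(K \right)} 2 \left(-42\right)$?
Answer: $588$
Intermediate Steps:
$P{\left(s \right)} = 2 - s^{2}$
$P{\left(K \right)} 2 \left(-42\right) = \left(2 - \left(-3\right)^{2}\right) 2 \left(-42\right) = \left(2 - 9\right) 2 \left(-42\right) = \left(-7\right) 2 \left(-42\right) = \left(-14\right) \left(-42\right) = 588$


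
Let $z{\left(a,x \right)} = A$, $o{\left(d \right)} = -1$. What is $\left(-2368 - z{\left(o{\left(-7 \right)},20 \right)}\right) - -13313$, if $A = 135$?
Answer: $10810$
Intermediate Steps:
$z{\left(a,x \right)} = 135$
$\left(-2368 - z{\left(o{\left(-7 \right)},20 \right)}\right) - -13313 = \left(-2368 - 135\right) - -13313 = \left(-2368 - 135\right) + 13313 = -2503 + 13313 = 10810$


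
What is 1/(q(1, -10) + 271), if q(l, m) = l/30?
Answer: 30/8131 ≈ 0.0036896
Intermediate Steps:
q(l, m) = l/30 (q(l, m) = l*(1/30) = l/30)
1/(q(1, -10) + 271) = 1/((1/30)*1 + 271) = 1/(1/30 + 271) = 1/(8131/30) = 30/8131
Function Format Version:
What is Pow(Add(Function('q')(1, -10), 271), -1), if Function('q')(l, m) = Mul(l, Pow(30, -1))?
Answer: Rational(30, 8131) ≈ 0.0036896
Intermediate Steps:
Function('q')(l, m) = Mul(Rational(1, 30), l) (Function('q')(l, m) = Mul(l, Rational(1, 30)) = Mul(Rational(1, 30), l))
Pow(Add(Function('q')(1, -10), 271), -1) = Pow(Add(Mul(Rational(1, 30), 1), 271), -1) = Pow(Add(Rational(1, 30), 271), -1) = Pow(Rational(8131, 30), -1) = Rational(30, 8131)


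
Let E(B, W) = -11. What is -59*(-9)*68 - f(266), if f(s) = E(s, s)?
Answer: 36119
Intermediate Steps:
f(s) = -11
-59*(-9)*68 - f(266) = -59*(-9)*68 - 1*(-11) = 531*68 + 11 = 36108 + 11 = 36119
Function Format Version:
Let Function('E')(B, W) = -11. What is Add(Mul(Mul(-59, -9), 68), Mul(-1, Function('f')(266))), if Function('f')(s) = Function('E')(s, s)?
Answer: 36119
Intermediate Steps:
Function('f')(s) = -11
Add(Mul(Mul(-59, -9), 68), Mul(-1, Function('f')(266))) = Add(Mul(Mul(-59, -9), 68), Mul(-1, -11)) = Add(Mul(531, 68), 11) = Add(36108, 11) = 36119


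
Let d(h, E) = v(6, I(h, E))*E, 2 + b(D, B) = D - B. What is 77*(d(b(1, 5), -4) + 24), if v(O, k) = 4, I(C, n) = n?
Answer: 616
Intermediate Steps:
b(D, B) = -2 + D - B (b(D, B) = -2 + (D - B) = -2 + D - B)
d(h, E) = 4*E
77*(d(b(1, 5), -4) + 24) = 77*(4*(-4) + 24) = 77*(-16 + 24) = 77*8 = 616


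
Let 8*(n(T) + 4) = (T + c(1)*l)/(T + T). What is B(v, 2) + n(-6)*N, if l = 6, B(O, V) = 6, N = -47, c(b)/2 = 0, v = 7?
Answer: 3057/16 ≈ 191.06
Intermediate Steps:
c(b) = 0 (c(b) = 2*0 = 0)
n(T) = -63/16 (n(T) = -4 + ((T + 0*6)/(T + T))/8 = -4 + ((T + 0)/((2*T)))/8 = -4 + (T*(1/(2*T)))/8 = -4 + (⅛)*(½) = -4 + 1/16 = -63/16)
B(v, 2) + n(-6)*N = 6 - 63/16*(-47) = 6 + 2961/16 = 3057/16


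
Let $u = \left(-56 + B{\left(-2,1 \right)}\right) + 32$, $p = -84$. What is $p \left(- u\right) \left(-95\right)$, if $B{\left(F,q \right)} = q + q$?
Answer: $175560$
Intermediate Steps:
$B{\left(F,q \right)} = 2 q$
$u = -22$ ($u = \left(-56 + 2 \cdot 1\right) + 32 = \left(-56 + 2\right) + 32 = -54 + 32 = -22$)
$p \left(- u\right) \left(-95\right) = - 84 \left(\left(-1\right) \left(-22\right)\right) \left(-95\right) = \left(-84\right) 22 \left(-95\right) = \left(-1848\right) \left(-95\right) = 175560$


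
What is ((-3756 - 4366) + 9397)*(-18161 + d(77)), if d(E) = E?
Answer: -23057100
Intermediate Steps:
((-3756 - 4366) + 9397)*(-18161 + d(77)) = ((-3756 - 4366) + 9397)*(-18161 + 77) = (-8122 + 9397)*(-18084) = 1275*(-18084) = -23057100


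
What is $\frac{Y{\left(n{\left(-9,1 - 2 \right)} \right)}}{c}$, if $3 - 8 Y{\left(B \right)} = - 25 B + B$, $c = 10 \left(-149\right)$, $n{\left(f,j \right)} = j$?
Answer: $\frac{21}{11920} \approx 0.0017617$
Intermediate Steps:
$c = -1490$
$Y{\left(B \right)} = \frac{3}{8} + 3 B$ ($Y{\left(B \right)} = \frac{3}{8} - \frac{- 25 B + B}{8} = \frac{3}{8} - \frac{\left(-24\right) B}{8} = \frac{3}{8} + 3 B$)
$\frac{Y{\left(n{\left(-9,1 - 2 \right)} \right)}}{c} = \frac{\frac{3}{8} + 3 \left(1 - 2\right)}{-1490} = \left(\frac{3}{8} + 3 \left(-1\right)\right) \left(- \frac{1}{1490}\right) = \left(\frac{3}{8} - 3\right) \left(- \frac{1}{1490}\right) = \left(- \frac{21}{8}\right) \left(- \frac{1}{1490}\right) = \frac{21}{11920}$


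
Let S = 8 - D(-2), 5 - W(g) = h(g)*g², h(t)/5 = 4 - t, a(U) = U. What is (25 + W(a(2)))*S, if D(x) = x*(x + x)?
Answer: 0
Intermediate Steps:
D(x) = 2*x² (D(x) = x*(2*x) = 2*x²)
h(t) = 20 - 5*t (h(t) = 5*(4 - t) = 20 - 5*t)
W(g) = 5 - g²*(20 - 5*g) (W(g) = 5 - (20 - 5*g)*g² = 5 - g²*(20 - 5*g))
S = 0 (S = 8 - 2*(-2)² = 8 - 2*4 = 8 - 1*8 = 8 - 8 = 0)
(25 + W(a(2)))*S = (25 + (5 + 5*2²*(-4 + 2)))*0 = (25 + (5 + 5*4*(-2)))*0 = (25 + (5 - 40))*0 = (25 - 35)*0 = -10*0 = 0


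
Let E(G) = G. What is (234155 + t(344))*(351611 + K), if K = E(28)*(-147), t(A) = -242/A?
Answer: 13995200929805/172 ≈ 8.1367e+10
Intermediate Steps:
K = -4116 (K = 28*(-147) = -4116)
(234155 + t(344))*(351611 + K) = (234155 - 242/344)*(351611 - 4116) = (234155 - 242*1/344)*347495 = (234155 - 121/172)*347495 = (40274539/172)*347495 = 13995200929805/172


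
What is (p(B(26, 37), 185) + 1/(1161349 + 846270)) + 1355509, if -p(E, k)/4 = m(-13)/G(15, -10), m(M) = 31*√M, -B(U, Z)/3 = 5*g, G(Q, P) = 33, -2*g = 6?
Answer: 2721345623072/2007619 - 124*I*√13/33 ≈ 1.3555e+6 - 13.548*I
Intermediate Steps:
g = -3 (g = -½*6 = -3)
B(U, Z) = 45 (B(U, Z) = -15*(-3) = -3*(-15) = 45)
p(E, k) = -124*I*√13/33 (p(E, k) = -4*31*√(-13)/33 = -4*31*(I*√13)/33 = -4*31*I*√13/33 = -124*I*√13/33)
(p(B(26, 37), 185) + 1/(1161349 + 846270)) + 1355509 = (-124*I*√13/33 + 1/(1161349 + 846270)) + 1355509 = (-124*I*√13/33 + 1/2007619) + 1355509 = (1/2007619 - 124*I*√13/33) + 1355509 = 2721345623072/2007619 - 124*I*√13/33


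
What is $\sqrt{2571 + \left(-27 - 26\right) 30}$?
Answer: $3 \sqrt{109} \approx 31.321$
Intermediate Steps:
$\sqrt{2571 + \left(-27 - 26\right) 30} = \sqrt{2571 - 1590} = \sqrt{981} = 3 \sqrt{109}$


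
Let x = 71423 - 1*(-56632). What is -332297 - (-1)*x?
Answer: -204242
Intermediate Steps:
x = 128055 (x = 71423 + 56632 = 128055)
-332297 - (-1)*x = -332297 - (-1)*128055 = -332297 - 1*(-128055) = -332297 + 128055 = -204242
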